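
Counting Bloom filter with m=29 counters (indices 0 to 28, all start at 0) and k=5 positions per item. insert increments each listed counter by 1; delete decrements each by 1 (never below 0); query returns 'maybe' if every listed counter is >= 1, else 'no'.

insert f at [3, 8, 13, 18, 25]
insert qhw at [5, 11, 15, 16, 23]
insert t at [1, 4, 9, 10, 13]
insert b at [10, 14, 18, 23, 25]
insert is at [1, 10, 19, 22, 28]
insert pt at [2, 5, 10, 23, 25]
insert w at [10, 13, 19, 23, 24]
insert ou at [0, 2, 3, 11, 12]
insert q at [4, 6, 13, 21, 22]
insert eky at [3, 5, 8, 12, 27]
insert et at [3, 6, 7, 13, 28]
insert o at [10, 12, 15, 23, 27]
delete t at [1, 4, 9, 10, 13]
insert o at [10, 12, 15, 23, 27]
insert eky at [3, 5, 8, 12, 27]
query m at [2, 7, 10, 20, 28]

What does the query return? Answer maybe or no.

Step 1: insert f at [3, 8, 13, 18, 25] -> counters=[0,0,0,1,0,0,0,0,1,0,0,0,0,1,0,0,0,0,1,0,0,0,0,0,0,1,0,0,0]
Step 2: insert qhw at [5, 11, 15, 16, 23] -> counters=[0,0,0,1,0,1,0,0,1,0,0,1,0,1,0,1,1,0,1,0,0,0,0,1,0,1,0,0,0]
Step 3: insert t at [1, 4, 9, 10, 13] -> counters=[0,1,0,1,1,1,0,0,1,1,1,1,0,2,0,1,1,0,1,0,0,0,0,1,0,1,0,0,0]
Step 4: insert b at [10, 14, 18, 23, 25] -> counters=[0,1,0,1,1,1,0,0,1,1,2,1,0,2,1,1,1,0,2,0,0,0,0,2,0,2,0,0,0]
Step 5: insert is at [1, 10, 19, 22, 28] -> counters=[0,2,0,1,1,1,0,0,1,1,3,1,0,2,1,1,1,0,2,1,0,0,1,2,0,2,0,0,1]
Step 6: insert pt at [2, 5, 10, 23, 25] -> counters=[0,2,1,1,1,2,0,0,1,1,4,1,0,2,1,1,1,0,2,1,0,0,1,3,0,3,0,0,1]
Step 7: insert w at [10, 13, 19, 23, 24] -> counters=[0,2,1,1,1,2,0,0,1,1,5,1,0,3,1,1,1,0,2,2,0,0,1,4,1,3,0,0,1]
Step 8: insert ou at [0, 2, 3, 11, 12] -> counters=[1,2,2,2,1,2,0,0,1,1,5,2,1,3,1,1,1,0,2,2,0,0,1,4,1,3,0,0,1]
Step 9: insert q at [4, 6, 13, 21, 22] -> counters=[1,2,2,2,2,2,1,0,1,1,5,2,1,4,1,1,1,0,2,2,0,1,2,4,1,3,0,0,1]
Step 10: insert eky at [3, 5, 8, 12, 27] -> counters=[1,2,2,3,2,3,1,0,2,1,5,2,2,4,1,1,1,0,2,2,0,1,2,4,1,3,0,1,1]
Step 11: insert et at [3, 6, 7, 13, 28] -> counters=[1,2,2,4,2,3,2,1,2,1,5,2,2,5,1,1,1,0,2,2,0,1,2,4,1,3,0,1,2]
Step 12: insert o at [10, 12, 15, 23, 27] -> counters=[1,2,2,4,2,3,2,1,2,1,6,2,3,5,1,2,1,0,2,2,0,1,2,5,1,3,0,2,2]
Step 13: delete t at [1, 4, 9, 10, 13] -> counters=[1,1,2,4,1,3,2,1,2,0,5,2,3,4,1,2,1,0,2,2,0,1,2,5,1,3,0,2,2]
Step 14: insert o at [10, 12, 15, 23, 27] -> counters=[1,1,2,4,1,3,2,1,2,0,6,2,4,4,1,3,1,0,2,2,0,1,2,6,1,3,0,3,2]
Step 15: insert eky at [3, 5, 8, 12, 27] -> counters=[1,1,2,5,1,4,2,1,3,0,6,2,5,4,1,3,1,0,2,2,0,1,2,6,1,3,0,4,2]
Query m: check counters[2]=2 counters[7]=1 counters[10]=6 counters[20]=0 counters[28]=2 -> no

Answer: no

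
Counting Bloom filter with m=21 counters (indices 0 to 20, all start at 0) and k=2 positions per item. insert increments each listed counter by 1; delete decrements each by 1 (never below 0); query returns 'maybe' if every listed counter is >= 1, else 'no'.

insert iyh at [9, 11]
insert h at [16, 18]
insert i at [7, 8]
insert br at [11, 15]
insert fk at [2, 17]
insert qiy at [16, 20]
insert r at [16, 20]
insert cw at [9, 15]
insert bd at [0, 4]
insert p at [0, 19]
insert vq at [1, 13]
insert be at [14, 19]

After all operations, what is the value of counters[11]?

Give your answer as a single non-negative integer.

Step 1: insert iyh at [9, 11] -> counters=[0,0,0,0,0,0,0,0,0,1,0,1,0,0,0,0,0,0,0,0,0]
Step 2: insert h at [16, 18] -> counters=[0,0,0,0,0,0,0,0,0,1,0,1,0,0,0,0,1,0,1,0,0]
Step 3: insert i at [7, 8] -> counters=[0,0,0,0,0,0,0,1,1,1,0,1,0,0,0,0,1,0,1,0,0]
Step 4: insert br at [11, 15] -> counters=[0,0,0,0,0,0,0,1,1,1,0,2,0,0,0,1,1,0,1,0,0]
Step 5: insert fk at [2, 17] -> counters=[0,0,1,0,0,0,0,1,1,1,0,2,0,0,0,1,1,1,1,0,0]
Step 6: insert qiy at [16, 20] -> counters=[0,0,1,0,0,0,0,1,1,1,0,2,0,0,0,1,2,1,1,0,1]
Step 7: insert r at [16, 20] -> counters=[0,0,1,0,0,0,0,1,1,1,0,2,0,0,0,1,3,1,1,0,2]
Step 8: insert cw at [9, 15] -> counters=[0,0,1,0,0,0,0,1,1,2,0,2,0,0,0,2,3,1,1,0,2]
Step 9: insert bd at [0, 4] -> counters=[1,0,1,0,1,0,0,1,1,2,0,2,0,0,0,2,3,1,1,0,2]
Step 10: insert p at [0, 19] -> counters=[2,0,1,0,1,0,0,1,1,2,0,2,0,0,0,2,3,1,1,1,2]
Step 11: insert vq at [1, 13] -> counters=[2,1,1,0,1,0,0,1,1,2,0,2,0,1,0,2,3,1,1,1,2]
Step 12: insert be at [14, 19] -> counters=[2,1,1,0,1,0,0,1,1,2,0,2,0,1,1,2,3,1,1,2,2]
Final counters=[2,1,1,0,1,0,0,1,1,2,0,2,0,1,1,2,3,1,1,2,2] -> counters[11]=2

Answer: 2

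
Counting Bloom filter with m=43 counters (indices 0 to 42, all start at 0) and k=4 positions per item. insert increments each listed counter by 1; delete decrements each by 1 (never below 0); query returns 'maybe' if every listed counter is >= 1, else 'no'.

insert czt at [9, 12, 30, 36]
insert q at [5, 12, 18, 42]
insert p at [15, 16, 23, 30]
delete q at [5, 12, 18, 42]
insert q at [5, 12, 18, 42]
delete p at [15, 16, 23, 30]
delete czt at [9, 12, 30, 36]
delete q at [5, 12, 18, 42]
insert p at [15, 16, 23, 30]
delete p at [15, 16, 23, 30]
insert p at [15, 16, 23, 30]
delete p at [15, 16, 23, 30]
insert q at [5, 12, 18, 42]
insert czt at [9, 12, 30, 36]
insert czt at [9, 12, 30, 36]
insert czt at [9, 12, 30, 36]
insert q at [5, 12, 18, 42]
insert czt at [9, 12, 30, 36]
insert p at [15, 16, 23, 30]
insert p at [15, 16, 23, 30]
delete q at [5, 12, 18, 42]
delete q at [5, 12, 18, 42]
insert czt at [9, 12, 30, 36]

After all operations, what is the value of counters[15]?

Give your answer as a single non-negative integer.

Answer: 2

Derivation:
Step 1: insert czt at [9, 12, 30, 36] -> counters=[0,0,0,0,0,0,0,0,0,1,0,0,1,0,0,0,0,0,0,0,0,0,0,0,0,0,0,0,0,0,1,0,0,0,0,0,1,0,0,0,0,0,0]
Step 2: insert q at [5, 12, 18, 42] -> counters=[0,0,0,0,0,1,0,0,0,1,0,0,2,0,0,0,0,0,1,0,0,0,0,0,0,0,0,0,0,0,1,0,0,0,0,0,1,0,0,0,0,0,1]
Step 3: insert p at [15, 16, 23, 30] -> counters=[0,0,0,0,0,1,0,0,0,1,0,0,2,0,0,1,1,0,1,0,0,0,0,1,0,0,0,0,0,0,2,0,0,0,0,0,1,0,0,0,0,0,1]
Step 4: delete q at [5, 12, 18, 42] -> counters=[0,0,0,0,0,0,0,0,0,1,0,0,1,0,0,1,1,0,0,0,0,0,0,1,0,0,0,0,0,0,2,0,0,0,0,0,1,0,0,0,0,0,0]
Step 5: insert q at [5, 12, 18, 42] -> counters=[0,0,0,0,0,1,0,0,0,1,0,0,2,0,0,1,1,0,1,0,0,0,0,1,0,0,0,0,0,0,2,0,0,0,0,0,1,0,0,0,0,0,1]
Step 6: delete p at [15, 16, 23, 30] -> counters=[0,0,0,0,0,1,0,0,0,1,0,0,2,0,0,0,0,0,1,0,0,0,0,0,0,0,0,0,0,0,1,0,0,0,0,0,1,0,0,0,0,0,1]
Step 7: delete czt at [9, 12, 30, 36] -> counters=[0,0,0,0,0,1,0,0,0,0,0,0,1,0,0,0,0,0,1,0,0,0,0,0,0,0,0,0,0,0,0,0,0,0,0,0,0,0,0,0,0,0,1]
Step 8: delete q at [5, 12, 18, 42] -> counters=[0,0,0,0,0,0,0,0,0,0,0,0,0,0,0,0,0,0,0,0,0,0,0,0,0,0,0,0,0,0,0,0,0,0,0,0,0,0,0,0,0,0,0]
Step 9: insert p at [15, 16, 23, 30] -> counters=[0,0,0,0,0,0,0,0,0,0,0,0,0,0,0,1,1,0,0,0,0,0,0,1,0,0,0,0,0,0,1,0,0,0,0,0,0,0,0,0,0,0,0]
Step 10: delete p at [15, 16, 23, 30] -> counters=[0,0,0,0,0,0,0,0,0,0,0,0,0,0,0,0,0,0,0,0,0,0,0,0,0,0,0,0,0,0,0,0,0,0,0,0,0,0,0,0,0,0,0]
Step 11: insert p at [15, 16, 23, 30] -> counters=[0,0,0,0,0,0,0,0,0,0,0,0,0,0,0,1,1,0,0,0,0,0,0,1,0,0,0,0,0,0,1,0,0,0,0,0,0,0,0,0,0,0,0]
Step 12: delete p at [15, 16, 23, 30] -> counters=[0,0,0,0,0,0,0,0,0,0,0,0,0,0,0,0,0,0,0,0,0,0,0,0,0,0,0,0,0,0,0,0,0,0,0,0,0,0,0,0,0,0,0]
Step 13: insert q at [5, 12, 18, 42] -> counters=[0,0,0,0,0,1,0,0,0,0,0,0,1,0,0,0,0,0,1,0,0,0,0,0,0,0,0,0,0,0,0,0,0,0,0,0,0,0,0,0,0,0,1]
Step 14: insert czt at [9, 12, 30, 36] -> counters=[0,0,0,0,0,1,0,0,0,1,0,0,2,0,0,0,0,0,1,0,0,0,0,0,0,0,0,0,0,0,1,0,0,0,0,0,1,0,0,0,0,0,1]
Step 15: insert czt at [9, 12, 30, 36] -> counters=[0,0,0,0,0,1,0,0,0,2,0,0,3,0,0,0,0,0,1,0,0,0,0,0,0,0,0,0,0,0,2,0,0,0,0,0,2,0,0,0,0,0,1]
Step 16: insert czt at [9, 12, 30, 36] -> counters=[0,0,0,0,0,1,0,0,0,3,0,0,4,0,0,0,0,0,1,0,0,0,0,0,0,0,0,0,0,0,3,0,0,0,0,0,3,0,0,0,0,0,1]
Step 17: insert q at [5, 12, 18, 42] -> counters=[0,0,0,0,0,2,0,0,0,3,0,0,5,0,0,0,0,0,2,0,0,0,0,0,0,0,0,0,0,0,3,0,0,0,0,0,3,0,0,0,0,0,2]
Step 18: insert czt at [9, 12, 30, 36] -> counters=[0,0,0,0,0,2,0,0,0,4,0,0,6,0,0,0,0,0,2,0,0,0,0,0,0,0,0,0,0,0,4,0,0,0,0,0,4,0,0,0,0,0,2]
Step 19: insert p at [15, 16, 23, 30] -> counters=[0,0,0,0,0,2,0,0,0,4,0,0,6,0,0,1,1,0,2,0,0,0,0,1,0,0,0,0,0,0,5,0,0,0,0,0,4,0,0,0,0,0,2]
Step 20: insert p at [15, 16, 23, 30] -> counters=[0,0,0,0,0,2,0,0,0,4,0,0,6,0,0,2,2,0,2,0,0,0,0,2,0,0,0,0,0,0,6,0,0,0,0,0,4,0,0,0,0,0,2]
Step 21: delete q at [5, 12, 18, 42] -> counters=[0,0,0,0,0,1,0,0,0,4,0,0,5,0,0,2,2,0,1,0,0,0,0,2,0,0,0,0,0,0,6,0,0,0,0,0,4,0,0,0,0,0,1]
Step 22: delete q at [5, 12, 18, 42] -> counters=[0,0,0,0,0,0,0,0,0,4,0,0,4,0,0,2,2,0,0,0,0,0,0,2,0,0,0,0,0,0,6,0,0,0,0,0,4,0,0,0,0,0,0]
Step 23: insert czt at [9, 12, 30, 36] -> counters=[0,0,0,0,0,0,0,0,0,5,0,0,5,0,0,2,2,0,0,0,0,0,0,2,0,0,0,0,0,0,7,0,0,0,0,0,5,0,0,0,0,0,0]
Final counters=[0,0,0,0,0,0,0,0,0,5,0,0,5,0,0,2,2,0,0,0,0,0,0,2,0,0,0,0,0,0,7,0,0,0,0,0,5,0,0,0,0,0,0] -> counters[15]=2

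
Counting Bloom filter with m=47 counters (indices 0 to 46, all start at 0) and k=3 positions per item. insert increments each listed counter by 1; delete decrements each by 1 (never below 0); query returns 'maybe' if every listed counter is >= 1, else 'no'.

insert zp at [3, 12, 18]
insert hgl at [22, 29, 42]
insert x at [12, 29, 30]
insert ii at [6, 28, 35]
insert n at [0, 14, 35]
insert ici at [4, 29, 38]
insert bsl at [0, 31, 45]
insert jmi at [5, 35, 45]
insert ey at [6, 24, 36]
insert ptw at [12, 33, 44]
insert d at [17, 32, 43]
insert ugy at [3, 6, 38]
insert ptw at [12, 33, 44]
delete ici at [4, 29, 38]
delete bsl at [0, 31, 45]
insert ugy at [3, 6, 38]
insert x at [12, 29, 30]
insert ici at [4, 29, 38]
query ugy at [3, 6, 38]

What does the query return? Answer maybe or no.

Answer: maybe

Derivation:
Step 1: insert zp at [3, 12, 18] -> counters=[0,0,0,1,0,0,0,0,0,0,0,0,1,0,0,0,0,0,1,0,0,0,0,0,0,0,0,0,0,0,0,0,0,0,0,0,0,0,0,0,0,0,0,0,0,0,0]
Step 2: insert hgl at [22, 29, 42] -> counters=[0,0,0,1,0,0,0,0,0,0,0,0,1,0,0,0,0,0,1,0,0,0,1,0,0,0,0,0,0,1,0,0,0,0,0,0,0,0,0,0,0,0,1,0,0,0,0]
Step 3: insert x at [12, 29, 30] -> counters=[0,0,0,1,0,0,0,0,0,0,0,0,2,0,0,0,0,0,1,0,0,0,1,0,0,0,0,0,0,2,1,0,0,0,0,0,0,0,0,0,0,0,1,0,0,0,0]
Step 4: insert ii at [6, 28, 35] -> counters=[0,0,0,1,0,0,1,0,0,0,0,0,2,0,0,0,0,0,1,0,0,0,1,0,0,0,0,0,1,2,1,0,0,0,0,1,0,0,0,0,0,0,1,0,0,0,0]
Step 5: insert n at [0, 14, 35] -> counters=[1,0,0,1,0,0,1,0,0,0,0,0,2,0,1,0,0,0,1,0,0,0,1,0,0,0,0,0,1,2,1,0,0,0,0,2,0,0,0,0,0,0,1,0,0,0,0]
Step 6: insert ici at [4, 29, 38] -> counters=[1,0,0,1,1,0,1,0,0,0,0,0,2,0,1,0,0,0,1,0,0,0,1,0,0,0,0,0,1,3,1,0,0,0,0,2,0,0,1,0,0,0,1,0,0,0,0]
Step 7: insert bsl at [0, 31, 45] -> counters=[2,0,0,1,1,0,1,0,0,0,0,0,2,0,1,0,0,0,1,0,0,0,1,0,0,0,0,0,1,3,1,1,0,0,0,2,0,0,1,0,0,0,1,0,0,1,0]
Step 8: insert jmi at [5, 35, 45] -> counters=[2,0,0,1,1,1,1,0,0,0,0,0,2,0,1,0,0,0,1,0,0,0,1,0,0,0,0,0,1,3,1,1,0,0,0,3,0,0,1,0,0,0,1,0,0,2,0]
Step 9: insert ey at [6, 24, 36] -> counters=[2,0,0,1,1,1,2,0,0,0,0,0,2,0,1,0,0,0,1,0,0,0,1,0,1,0,0,0,1,3,1,1,0,0,0,3,1,0,1,0,0,0,1,0,0,2,0]
Step 10: insert ptw at [12, 33, 44] -> counters=[2,0,0,1,1,1,2,0,0,0,0,0,3,0,1,0,0,0,1,0,0,0,1,0,1,0,0,0,1,3,1,1,0,1,0,3,1,0,1,0,0,0,1,0,1,2,0]
Step 11: insert d at [17, 32, 43] -> counters=[2,0,0,1,1,1,2,0,0,0,0,0,3,0,1,0,0,1,1,0,0,0,1,0,1,0,0,0,1,3,1,1,1,1,0,3,1,0,1,0,0,0,1,1,1,2,0]
Step 12: insert ugy at [3, 6, 38] -> counters=[2,0,0,2,1,1,3,0,0,0,0,0,3,0,1,0,0,1,1,0,0,0,1,0,1,0,0,0,1,3,1,1,1,1,0,3,1,0,2,0,0,0,1,1,1,2,0]
Step 13: insert ptw at [12, 33, 44] -> counters=[2,0,0,2,1,1,3,0,0,0,0,0,4,0,1,0,0,1,1,0,0,0,1,0,1,0,0,0,1,3,1,1,1,2,0,3,1,0,2,0,0,0,1,1,2,2,0]
Step 14: delete ici at [4, 29, 38] -> counters=[2,0,0,2,0,1,3,0,0,0,0,0,4,0,1,0,0,1,1,0,0,0,1,0,1,0,0,0,1,2,1,1,1,2,0,3,1,0,1,0,0,0,1,1,2,2,0]
Step 15: delete bsl at [0, 31, 45] -> counters=[1,0,0,2,0,1,3,0,0,0,0,0,4,0,1,0,0,1,1,0,0,0,1,0,1,0,0,0,1,2,1,0,1,2,0,3,1,0,1,0,0,0,1,1,2,1,0]
Step 16: insert ugy at [3, 6, 38] -> counters=[1,0,0,3,0,1,4,0,0,0,0,0,4,0,1,0,0,1,1,0,0,0,1,0,1,0,0,0,1,2,1,0,1,2,0,3,1,0,2,0,0,0,1,1,2,1,0]
Step 17: insert x at [12, 29, 30] -> counters=[1,0,0,3,0,1,4,0,0,0,0,0,5,0,1,0,0,1,1,0,0,0,1,0,1,0,0,0,1,3,2,0,1,2,0,3,1,0,2,0,0,0,1,1,2,1,0]
Step 18: insert ici at [4, 29, 38] -> counters=[1,0,0,3,1,1,4,0,0,0,0,0,5,0,1,0,0,1,1,0,0,0,1,0,1,0,0,0,1,4,2,0,1,2,0,3,1,0,3,0,0,0,1,1,2,1,0]
Query ugy: check counters[3]=3 counters[6]=4 counters[38]=3 -> maybe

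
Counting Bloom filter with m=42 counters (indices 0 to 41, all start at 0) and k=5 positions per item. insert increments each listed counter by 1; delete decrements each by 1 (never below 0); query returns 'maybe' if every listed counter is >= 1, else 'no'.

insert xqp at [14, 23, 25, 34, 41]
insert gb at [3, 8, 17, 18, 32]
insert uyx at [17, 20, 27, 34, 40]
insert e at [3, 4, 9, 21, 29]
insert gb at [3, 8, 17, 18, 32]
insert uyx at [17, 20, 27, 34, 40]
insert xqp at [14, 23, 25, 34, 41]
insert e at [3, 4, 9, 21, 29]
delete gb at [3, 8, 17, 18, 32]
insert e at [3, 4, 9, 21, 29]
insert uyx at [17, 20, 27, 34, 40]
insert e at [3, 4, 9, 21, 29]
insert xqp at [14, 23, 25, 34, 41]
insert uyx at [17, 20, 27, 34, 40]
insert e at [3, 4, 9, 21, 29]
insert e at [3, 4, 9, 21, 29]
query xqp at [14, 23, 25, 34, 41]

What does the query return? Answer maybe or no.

Answer: maybe

Derivation:
Step 1: insert xqp at [14, 23, 25, 34, 41] -> counters=[0,0,0,0,0,0,0,0,0,0,0,0,0,0,1,0,0,0,0,0,0,0,0,1,0,1,0,0,0,0,0,0,0,0,1,0,0,0,0,0,0,1]
Step 2: insert gb at [3, 8, 17, 18, 32] -> counters=[0,0,0,1,0,0,0,0,1,0,0,0,0,0,1,0,0,1,1,0,0,0,0,1,0,1,0,0,0,0,0,0,1,0,1,0,0,0,0,0,0,1]
Step 3: insert uyx at [17, 20, 27, 34, 40] -> counters=[0,0,0,1,0,0,0,0,1,0,0,0,0,0,1,0,0,2,1,0,1,0,0,1,0,1,0,1,0,0,0,0,1,0,2,0,0,0,0,0,1,1]
Step 4: insert e at [3, 4, 9, 21, 29] -> counters=[0,0,0,2,1,0,0,0,1,1,0,0,0,0,1,0,0,2,1,0,1,1,0,1,0,1,0,1,0,1,0,0,1,0,2,0,0,0,0,0,1,1]
Step 5: insert gb at [3, 8, 17, 18, 32] -> counters=[0,0,0,3,1,0,0,0,2,1,0,0,0,0,1,0,0,3,2,0,1,1,0,1,0,1,0,1,0,1,0,0,2,0,2,0,0,0,0,0,1,1]
Step 6: insert uyx at [17, 20, 27, 34, 40] -> counters=[0,0,0,3,1,0,0,0,2,1,0,0,0,0,1,0,0,4,2,0,2,1,0,1,0,1,0,2,0,1,0,0,2,0,3,0,0,0,0,0,2,1]
Step 7: insert xqp at [14, 23, 25, 34, 41] -> counters=[0,0,0,3,1,0,0,0,2,1,0,0,0,0,2,0,0,4,2,0,2,1,0,2,0,2,0,2,0,1,0,0,2,0,4,0,0,0,0,0,2,2]
Step 8: insert e at [3, 4, 9, 21, 29] -> counters=[0,0,0,4,2,0,0,0,2,2,0,0,0,0,2,0,0,4,2,0,2,2,0,2,0,2,0,2,0,2,0,0,2,0,4,0,0,0,0,0,2,2]
Step 9: delete gb at [3, 8, 17, 18, 32] -> counters=[0,0,0,3,2,0,0,0,1,2,0,0,0,0,2,0,0,3,1,0,2,2,0,2,0,2,0,2,0,2,0,0,1,0,4,0,0,0,0,0,2,2]
Step 10: insert e at [3, 4, 9, 21, 29] -> counters=[0,0,0,4,3,0,0,0,1,3,0,0,0,0,2,0,0,3,1,0,2,3,0,2,0,2,0,2,0,3,0,0,1,0,4,0,0,0,0,0,2,2]
Step 11: insert uyx at [17, 20, 27, 34, 40] -> counters=[0,0,0,4,3,0,0,0,1,3,0,0,0,0,2,0,0,4,1,0,3,3,0,2,0,2,0,3,0,3,0,0,1,0,5,0,0,0,0,0,3,2]
Step 12: insert e at [3, 4, 9, 21, 29] -> counters=[0,0,0,5,4,0,0,0,1,4,0,0,0,0,2,0,0,4,1,0,3,4,0,2,0,2,0,3,0,4,0,0,1,0,5,0,0,0,0,0,3,2]
Step 13: insert xqp at [14, 23, 25, 34, 41] -> counters=[0,0,0,5,4,0,0,0,1,4,0,0,0,0,3,0,0,4,1,0,3,4,0,3,0,3,0,3,0,4,0,0,1,0,6,0,0,0,0,0,3,3]
Step 14: insert uyx at [17, 20, 27, 34, 40] -> counters=[0,0,0,5,4,0,0,0,1,4,0,0,0,0,3,0,0,5,1,0,4,4,0,3,0,3,0,4,0,4,0,0,1,0,7,0,0,0,0,0,4,3]
Step 15: insert e at [3, 4, 9, 21, 29] -> counters=[0,0,0,6,5,0,0,0,1,5,0,0,0,0,3,0,0,5,1,0,4,5,0,3,0,3,0,4,0,5,0,0,1,0,7,0,0,0,0,0,4,3]
Step 16: insert e at [3, 4, 9, 21, 29] -> counters=[0,0,0,7,6,0,0,0,1,6,0,0,0,0,3,0,0,5,1,0,4,6,0,3,0,3,0,4,0,6,0,0,1,0,7,0,0,0,0,0,4,3]
Query xqp: check counters[14]=3 counters[23]=3 counters[25]=3 counters[34]=7 counters[41]=3 -> maybe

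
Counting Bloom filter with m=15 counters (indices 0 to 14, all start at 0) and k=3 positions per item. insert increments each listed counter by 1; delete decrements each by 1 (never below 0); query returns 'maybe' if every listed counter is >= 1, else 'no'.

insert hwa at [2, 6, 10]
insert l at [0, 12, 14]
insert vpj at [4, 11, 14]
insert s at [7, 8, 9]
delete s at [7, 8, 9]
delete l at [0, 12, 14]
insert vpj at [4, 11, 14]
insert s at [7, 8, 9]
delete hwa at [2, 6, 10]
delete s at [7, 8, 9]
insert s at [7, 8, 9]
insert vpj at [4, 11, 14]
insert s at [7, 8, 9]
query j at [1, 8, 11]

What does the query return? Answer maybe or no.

Step 1: insert hwa at [2, 6, 10] -> counters=[0,0,1,0,0,0,1,0,0,0,1,0,0,0,0]
Step 2: insert l at [0, 12, 14] -> counters=[1,0,1,0,0,0,1,0,0,0,1,0,1,0,1]
Step 3: insert vpj at [4, 11, 14] -> counters=[1,0,1,0,1,0,1,0,0,0,1,1,1,0,2]
Step 4: insert s at [7, 8, 9] -> counters=[1,0,1,0,1,0,1,1,1,1,1,1,1,0,2]
Step 5: delete s at [7, 8, 9] -> counters=[1,0,1,0,1,0,1,0,0,0,1,1,1,0,2]
Step 6: delete l at [0, 12, 14] -> counters=[0,0,1,0,1,0,1,0,0,0,1,1,0,0,1]
Step 7: insert vpj at [4, 11, 14] -> counters=[0,0,1,0,2,0,1,0,0,0,1,2,0,0,2]
Step 8: insert s at [7, 8, 9] -> counters=[0,0,1,0,2,0,1,1,1,1,1,2,0,0,2]
Step 9: delete hwa at [2, 6, 10] -> counters=[0,0,0,0,2,0,0,1,1,1,0,2,0,0,2]
Step 10: delete s at [7, 8, 9] -> counters=[0,0,0,0,2,0,0,0,0,0,0,2,0,0,2]
Step 11: insert s at [7, 8, 9] -> counters=[0,0,0,0,2,0,0,1,1,1,0,2,0,0,2]
Step 12: insert vpj at [4, 11, 14] -> counters=[0,0,0,0,3,0,0,1,1,1,0,3,0,0,3]
Step 13: insert s at [7, 8, 9] -> counters=[0,0,0,0,3,0,0,2,2,2,0,3,0,0,3]
Query j: check counters[1]=0 counters[8]=2 counters[11]=3 -> no

Answer: no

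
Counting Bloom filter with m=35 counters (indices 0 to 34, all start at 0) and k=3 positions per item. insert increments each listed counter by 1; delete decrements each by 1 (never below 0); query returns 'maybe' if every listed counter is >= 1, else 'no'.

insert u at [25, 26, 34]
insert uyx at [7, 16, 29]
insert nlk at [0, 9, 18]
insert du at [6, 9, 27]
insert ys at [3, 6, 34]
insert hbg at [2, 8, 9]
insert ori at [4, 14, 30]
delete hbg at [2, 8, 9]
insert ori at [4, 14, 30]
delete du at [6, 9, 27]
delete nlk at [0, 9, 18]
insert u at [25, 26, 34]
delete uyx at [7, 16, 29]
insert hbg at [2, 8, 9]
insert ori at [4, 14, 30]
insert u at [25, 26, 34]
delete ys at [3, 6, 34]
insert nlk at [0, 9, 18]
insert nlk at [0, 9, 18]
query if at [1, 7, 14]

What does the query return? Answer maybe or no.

Answer: no

Derivation:
Step 1: insert u at [25, 26, 34] -> counters=[0,0,0,0,0,0,0,0,0,0,0,0,0,0,0,0,0,0,0,0,0,0,0,0,0,1,1,0,0,0,0,0,0,0,1]
Step 2: insert uyx at [7, 16, 29] -> counters=[0,0,0,0,0,0,0,1,0,0,0,0,0,0,0,0,1,0,0,0,0,0,0,0,0,1,1,0,0,1,0,0,0,0,1]
Step 3: insert nlk at [0, 9, 18] -> counters=[1,0,0,0,0,0,0,1,0,1,0,0,0,0,0,0,1,0,1,0,0,0,0,0,0,1,1,0,0,1,0,0,0,0,1]
Step 4: insert du at [6, 9, 27] -> counters=[1,0,0,0,0,0,1,1,0,2,0,0,0,0,0,0,1,0,1,0,0,0,0,0,0,1,1,1,0,1,0,0,0,0,1]
Step 5: insert ys at [3, 6, 34] -> counters=[1,0,0,1,0,0,2,1,0,2,0,0,0,0,0,0,1,0,1,0,0,0,0,0,0,1,1,1,0,1,0,0,0,0,2]
Step 6: insert hbg at [2, 8, 9] -> counters=[1,0,1,1,0,0,2,1,1,3,0,0,0,0,0,0,1,0,1,0,0,0,0,0,0,1,1,1,0,1,0,0,0,0,2]
Step 7: insert ori at [4, 14, 30] -> counters=[1,0,1,1,1,0,2,1,1,3,0,0,0,0,1,0,1,0,1,0,0,0,0,0,0,1,1,1,0,1,1,0,0,0,2]
Step 8: delete hbg at [2, 8, 9] -> counters=[1,0,0,1,1,0,2,1,0,2,0,0,0,0,1,0,1,0,1,0,0,0,0,0,0,1,1,1,0,1,1,0,0,0,2]
Step 9: insert ori at [4, 14, 30] -> counters=[1,0,0,1,2,0,2,1,0,2,0,0,0,0,2,0,1,0,1,0,0,0,0,0,0,1,1,1,0,1,2,0,0,0,2]
Step 10: delete du at [6, 9, 27] -> counters=[1,0,0,1,2,0,1,1,0,1,0,0,0,0,2,0,1,0,1,0,0,0,0,0,0,1,1,0,0,1,2,0,0,0,2]
Step 11: delete nlk at [0, 9, 18] -> counters=[0,0,0,1,2,0,1,1,0,0,0,0,0,0,2,0,1,0,0,0,0,0,0,0,0,1,1,0,0,1,2,0,0,0,2]
Step 12: insert u at [25, 26, 34] -> counters=[0,0,0,1,2,0,1,1,0,0,0,0,0,0,2,0,1,0,0,0,0,0,0,0,0,2,2,0,0,1,2,0,0,0,3]
Step 13: delete uyx at [7, 16, 29] -> counters=[0,0,0,1,2,0,1,0,0,0,0,0,0,0,2,0,0,0,0,0,0,0,0,0,0,2,2,0,0,0,2,0,0,0,3]
Step 14: insert hbg at [2, 8, 9] -> counters=[0,0,1,1,2,0,1,0,1,1,0,0,0,0,2,0,0,0,0,0,0,0,0,0,0,2,2,0,0,0,2,0,0,0,3]
Step 15: insert ori at [4, 14, 30] -> counters=[0,0,1,1,3,0,1,0,1,1,0,0,0,0,3,0,0,0,0,0,0,0,0,0,0,2,2,0,0,0,3,0,0,0,3]
Step 16: insert u at [25, 26, 34] -> counters=[0,0,1,1,3,0,1,0,1,1,0,0,0,0,3,0,0,0,0,0,0,0,0,0,0,3,3,0,0,0,3,0,0,0,4]
Step 17: delete ys at [3, 6, 34] -> counters=[0,0,1,0,3,0,0,0,1,1,0,0,0,0,3,0,0,0,0,0,0,0,0,0,0,3,3,0,0,0,3,0,0,0,3]
Step 18: insert nlk at [0, 9, 18] -> counters=[1,0,1,0,3,0,0,0,1,2,0,0,0,0,3,0,0,0,1,0,0,0,0,0,0,3,3,0,0,0,3,0,0,0,3]
Step 19: insert nlk at [0, 9, 18] -> counters=[2,0,1,0,3,0,0,0,1,3,0,0,0,0,3,0,0,0,2,0,0,0,0,0,0,3,3,0,0,0,3,0,0,0,3]
Query if: check counters[1]=0 counters[7]=0 counters[14]=3 -> no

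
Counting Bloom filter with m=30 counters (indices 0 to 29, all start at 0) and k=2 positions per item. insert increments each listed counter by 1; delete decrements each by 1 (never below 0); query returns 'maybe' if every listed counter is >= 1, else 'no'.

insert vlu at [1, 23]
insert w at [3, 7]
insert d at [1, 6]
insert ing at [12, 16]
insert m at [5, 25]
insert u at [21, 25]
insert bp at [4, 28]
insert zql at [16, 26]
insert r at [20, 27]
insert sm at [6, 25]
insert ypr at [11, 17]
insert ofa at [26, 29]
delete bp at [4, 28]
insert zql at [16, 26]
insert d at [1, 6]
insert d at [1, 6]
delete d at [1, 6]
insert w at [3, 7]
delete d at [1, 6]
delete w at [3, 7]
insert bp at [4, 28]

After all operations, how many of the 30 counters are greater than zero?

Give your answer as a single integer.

Answer: 18

Derivation:
Step 1: insert vlu at [1, 23] -> counters=[0,1,0,0,0,0,0,0,0,0,0,0,0,0,0,0,0,0,0,0,0,0,0,1,0,0,0,0,0,0]
Step 2: insert w at [3, 7] -> counters=[0,1,0,1,0,0,0,1,0,0,0,0,0,0,0,0,0,0,0,0,0,0,0,1,0,0,0,0,0,0]
Step 3: insert d at [1, 6] -> counters=[0,2,0,1,0,0,1,1,0,0,0,0,0,0,0,0,0,0,0,0,0,0,0,1,0,0,0,0,0,0]
Step 4: insert ing at [12, 16] -> counters=[0,2,0,1,0,0,1,1,0,0,0,0,1,0,0,0,1,0,0,0,0,0,0,1,0,0,0,0,0,0]
Step 5: insert m at [5, 25] -> counters=[0,2,0,1,0,1,1,1,0,0,0,0,1,0,0,0,1,0,0,0,0,0,0,1,0,1,0,0,0,0]
Step 6: insert u at [21, 25] -> counters=[0,2,0,1,0,1,1,1,0,0,0,0,1,0,0,0,1,0,0,0,0,1,0,1,0,2,0,0,0,0]
Step 7: insert bp at [4, 28] -> counters=[0,2,0,1,1,1,1,1,0,0,0,0,1,0,0,0,1,0,0,0,0,1,0,1,0,2,0,0,1,0]
Step 8: insert zql at [16, 26] -> counters=[0,2,0,1,1,1,1,1,0,0,0,0,1,0,0,0,2,0,0,0,0,1,0,1,0,2,1,0,1,0]
Step 9: insert r at [20, 27] -> counters=[0,2,0,1,1,1,1,1,0,0,0,0,1,0,0,0,2,0,0,0,1,1,0,1,0,2,1,1,1,0]
Step 10: insert sm at [6, 25] -> counters=[0,2,0,1,1,1,2,1,0,0,0,0,1,0,0,0,2,0,0,0,1,1,0,1,0,3,1,1,1,0]
Step 11: insert ypr at [11, 17] -> counters=[0,2,0,1,1,1,2,1,0,0,0,1,1,0,0,0,2,1,0,0,1,1,0,1,0,3,1,1,1,0]
Step 12: insert ofa at [26, 29] -> counters=[0,2,0,1,1,1,2,1,0,0,0,1,1,0,0,0,2,1,0,0,1,1,0,1,0,3,2,1,1,1]
Step 13: delete bp at [4, 28] -> counters=[0,2,0,1,0,1,2,1,0,0,0,1,1,0,0,0,2,1,0,0,1,1,0,1,0,3,2,1,0,1]
Step 14: insert zql at [16, 26] -> counters=[0,2,0,1,0,1,2,1,0,0,0,1,1,0,0,0,3,1,0,0,1,1,0,1,0,3,3,1,0,1]
Step 15: insert d at [1, 6] -> counters=[0,3,0,1,0,1,3,1,0,0,0,1,1,0,0,0,3,1,0,0,1,1,0,1,0,3,3,1,0,1]
Step 16: insert d at [1, 6] -> counters=[0,4,0,1,0,1,4,1,0,0,0,1,1,0,0,0,3,1,0,0,1,1,0,1,0,3,3,1,0,1]
Step 17: delete d at [1, 6] -> counters=[0,3,0,1,0,1,3,1,0,0,0,1,1,0,0,0,3,1,0,0,1,1,0,1,0,3,3,1,0,1]
Step 18: insert w at [3, 7] -> counters=[0,3,0,2,0,1,3,2,0,0,0,1,1,0,0,0,3,1,0,0,1,1,0,1,0,3,3,1,0,1]
Step 19: delete d at [1, 6] -> counters=[0,2,0,2,0,1,2,2,0,0,0,1,1,0,0,0,3,1,0,0,1,1,0,1,0,3,3,1,0,1]
Step 20: delete w at [3, 7] -> counters=[0,2,0,1,0,1,2,1,0,0,0,1,1,0,0,0,3,1,0,0,1,1,0,1,0,3,3,1,0,1]
Step 21: insert bp at [4, 28] -> counters=[0,2,0,1,1,1,2,1,0,0,0,1,1,0,0,0,3,1,0,0,1,1,0,1,0,3,3,1,1,1]
Final counters=[0,2,0,1,1,1,2,1,0,0,0,1,1,0,0,0,3,1,0,0,1,1,0,1,0,3,3,1,1,1] -> 18 nonzero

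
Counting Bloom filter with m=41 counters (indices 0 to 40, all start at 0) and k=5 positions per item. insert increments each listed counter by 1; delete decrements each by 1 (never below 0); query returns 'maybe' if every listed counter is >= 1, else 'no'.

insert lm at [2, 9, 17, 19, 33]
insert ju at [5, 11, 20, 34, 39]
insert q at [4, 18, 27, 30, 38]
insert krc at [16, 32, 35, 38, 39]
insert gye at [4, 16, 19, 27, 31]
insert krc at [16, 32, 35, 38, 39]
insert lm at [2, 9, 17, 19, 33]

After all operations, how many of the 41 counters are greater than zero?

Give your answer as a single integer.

Answer: 19

Derivation:
Step 1: insert lm at [2, 9, 17, 19, 33] -> counters=[0,0,1,0,0,0,0,0,0,1,0,0,0,0,0,0,0,1,0,1,0,0,0,0,0,0,0,0,0,0,0,0,0,1,0,0,0,0,0,0,0]
Step 2: insert ju at [5, 11, 20, 34, 39] -> counters=[0,0,1,0,0,1,0,0,0,1,0,1,0,0,0,0,0,1,0,1,1,0,0,0,0,0,0,0,0,0,0,0,0,1,1,0,0,0,0,1,0]
Step 3: insert q at [4, 18, 27, 30, 38] -> counters=[0,0,1,0,1,1,0,0,0,1,0,1,0,0,0,0,0,1,1,1,1,0,0,0,0,0,0,1,0,0,1,0,0,1,1,0,0,0,1,1,0]
Step 4: insert krc at [16, 32, 35, 38, 39] -> counters=[0,0,1,0,1,1,0,0,0,1,0,1,0,0,0,0,1,1,1,1,1,0,0,0,0,0,0,1,0,0,1,0,1,1,1,1,0,0,2,2,0]
Step 5: insert gye at [4, 16, 19, 27, 31] -> counters=[0,0,1,0,2,1,0,0,0,1,0,1,0,0,0,0,2,1,1,2,1,0,0,0,0,0,0,2,0,0,1,1,1,1,1,1,0,0,2,2,0]
Step 6: insert krc at [16, 32, 35, 38, 39] -> counters=[0,0,1,0,2,1,0,0,0,1,0,1,0,0,0,0,3,1,1,2,1,0,0,0,0,0,0,2,0,0,1,1,2,1,1,2,0,0,3,3,0]
Step 7: insert lm at [2, 9, 17, 19, 33] -> counters=[0,0,2,0,2,1,0,0,0,2,0,1,0,0,0,0,3,2,1,3,1,0,0,0,0,0,0,2,0,0,1,1,2,2,1,2,0,0,3,3,0]
Final counters=[0,0,2,0,2,1,0,0,0,2,0,1,0,0,0,0,3,2,1,3,1,0,0,0,0,0,0,2,0,0,1,1,2,2,1,2,0,0,3,3,0] -> 19 nonzero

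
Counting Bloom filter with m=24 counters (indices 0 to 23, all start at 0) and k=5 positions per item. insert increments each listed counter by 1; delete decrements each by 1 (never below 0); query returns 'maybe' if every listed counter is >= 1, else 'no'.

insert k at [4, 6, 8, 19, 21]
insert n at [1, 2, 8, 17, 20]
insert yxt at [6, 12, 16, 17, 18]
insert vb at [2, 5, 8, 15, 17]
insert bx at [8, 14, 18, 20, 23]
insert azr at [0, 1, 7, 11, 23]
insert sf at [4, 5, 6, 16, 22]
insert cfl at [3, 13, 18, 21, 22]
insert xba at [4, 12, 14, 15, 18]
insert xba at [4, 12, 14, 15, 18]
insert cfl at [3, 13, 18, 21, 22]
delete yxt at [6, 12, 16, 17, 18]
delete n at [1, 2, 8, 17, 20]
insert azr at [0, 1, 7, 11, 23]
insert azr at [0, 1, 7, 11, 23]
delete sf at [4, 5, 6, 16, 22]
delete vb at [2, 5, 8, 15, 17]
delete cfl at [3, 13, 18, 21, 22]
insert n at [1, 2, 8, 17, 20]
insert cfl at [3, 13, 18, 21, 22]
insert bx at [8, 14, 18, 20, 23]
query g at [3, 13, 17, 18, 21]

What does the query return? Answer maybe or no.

Answer: maybe

Derivation:
Step 1: insert k at [4, 6, 8, 19, 21] -> counters=[0,0,0,0,1,0,1,0,1,0,0,0,0,0,0,0,0,0,0,1,0,1,0,0]
Step 2: insert n at [1, 2, 8, 17, 20] -> counters=[0,1,1,0,1,0,1,0,2,0,0,0,0,0,0,0,0,1,0,1,1,1,0,0]
Step 3: insert yxt at [6, 12, 16, 17, 18] -> counters=[0,1,1,0,1,0,2,0,2,0,0,0,1,0,0,0,1,2,1,1,1,1,0,0]
Step 4: insert vb at [2, 5, 8, 15, 17] -> counters=[0,1,2,0,1,1,2,0,3,0,0,0,1,0,0,1,1,3,1,1,1,1,0,0]
Step 5: insert bx at [8, 14, 18, 20, 23] -> counters=[0,1,2,0,1,1,2,0,4,0,0,0,1,0,1,1,1,3,2,1,2,1,0,1]
Step 6: insert azr at [0, 1, 7, 11, 23] -> counters=[1,2,2,0,1,1,2,1,4,0,0,1,1,0,1,1,1,3,2,1,2,1,0,2]
Step 7: insert sf at [4, 5, 6, 16, 22] -> counters=[1,2,2,0,2,2,3,1,4,0,0,1,1,0,1,1,2,3,2,1,2,1,1,2]
Step 8: insert cfl at [3, 13, 18, 21, 22] -> counters=[1,2,2,1,2,2,3,1,4,0,0,1,1,1,1,1,2,3,3,1,2,2,2,2]
Step 9: insert xba at [4, 12, 14, 15, 18] -> counters=[1,2,2,1,3,2,3,1,4,0,0,1,2,1,2,2,2,3,4,1,2,2,2,2]
Step 10: insert xba at [4, 12, 14, 15, 18] -> counters=[1,2,2,1,4,2,3,1,4,0,0,1,3,1,3,3,2,3,5,1,2,2,2,2]
Step 11: insert cfl at [3, 13, 18, 21, 22] -> counters=[1,2,2,2,4,2,3,1,4,0,0,1,3,2,3,3,2,3,6,1,2,3,3,2]
Step 12: delete yxt at [6, 12, 16, 17, 18] -> counters=[1,2,2,2,4,2,2,1,4,0,0,1,2,2,3,3,1,2,5,1,2,3,3,2]
Step 13: delete n at [1, 2, 8, 17, 20] -> counters=[1,1,1,2,4,2,2,1,3,0,0,1,2,2,3,3,1,1,5,1,1,3,3,2]
Step 14: insert azr at [0, 1, 7, 11, 23] -> counters=[2,2,1,2,4,2,2,2,3,0,0,2,2,2,3,3,1,1,5,1,1,3,3,3]
Step 15: insert azr at [0, 1, 7, 11, 23] -> counters=[3,3,1,2,4,2,2,3,3,0,0,3,2,2,3,3,1,1,5,1,1,3,3,4]
Step 16: delete sf at [4, 5, 6, 16, 22] -> counters=[3,3,1,2,3,1,1,3,3,0,0,3,2,2,3,3,0,1,5,1,1,3,2,4]
Step 17: delete vb at [2, 5, 8, 15, 17] -> counters=[3,3,0,2,3,0,1,3,2,0,0,3,2,2,3,2,0,0,5,1,1,3,2,4]
Step 18: delete cfl at [3, 13, 18, 21, 22] -> counters=[3,3,0,1,3,0,1,3,2,0,0,3,2,1,3,2,0,0,4,1,1,2,1,4]
Step 19: insert n at [1, 2, 8, 17, 20] -> counters=[3,4,1,1,3,0,1,3,3,0,0,3,2,1,3,2,0,1,4,1,2,2,1,4]
Step 20: insert cfl at [3, 13, 18, 21, 22] -> counters=[3,4,1,2,3,0,1,3,3,0,0,3,2,2,3,2,0,1,5,1,2,3,2,4]
Step 21: insert bx at [8, 14, 18, 20, 23] -> counters=[3,4,1,2,3,0,1,3,4,0,0,3,2,2,4,2,0,1,6,1,3,3,2,5]
Query g: check counters[3]=2 counters[13]=2 counters[17]=1 counters[18]=6 counters[21]=3 -> maybe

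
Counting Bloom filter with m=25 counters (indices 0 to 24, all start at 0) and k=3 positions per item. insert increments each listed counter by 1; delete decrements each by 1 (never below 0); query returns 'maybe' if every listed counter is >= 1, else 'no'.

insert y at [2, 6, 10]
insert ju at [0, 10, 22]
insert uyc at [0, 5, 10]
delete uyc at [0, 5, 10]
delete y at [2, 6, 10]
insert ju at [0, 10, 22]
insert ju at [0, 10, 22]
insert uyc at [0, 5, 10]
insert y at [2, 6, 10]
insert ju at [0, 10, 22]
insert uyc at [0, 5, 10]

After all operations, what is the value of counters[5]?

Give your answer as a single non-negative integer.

Step 1: insert y at [2, 6, 10] -> counters=[0,0,1,0,0,0,1,0,0,0,1,0,0,0,0,0,0,0,0,0,0,0,0,0,0]
Step 2: insert ju at [0, 10, 22] -> counters=[1,0,1,0,0,0,1,0,0,0,2,0,0,0,0,0,0,0,0,0,0,0,1,0,0]
Step 3: insert uyc at [0, 5, 10] -> counters=[2,0,1,0,0,1,1,0,0,0,3,0,0,0,0,0,0,0,0,0,0,0,1,0,0]
Step 4: delete uyc at [0, 5, 10] -> counters=[1,0,1,0,0,0,1,0,0,0,2,0,0,0,0,0,0,0,0,0,0,0,1,0,0]
Step 5: delete y at [2, 6, 10] -> counters=[1,0,0,0,0,0,0,0,0,0,1,0,0,0,0,0,0,0,0,0,0,0,1,0,0]
Step 6: insert ju at [0, 10, 22] -> counters=[2,0,0,0,0,0,0,0,0,0,2,0,0,0,0,0,0,0,0,0,0,0,2,0,0]
Step 7: insert ju at [0, 10, 22] -> counters=[3,0,0,0,0,0,0,0,0,0,3,0,0,0,0,0,0,0,0,0,0,0,3,0,0]
Step 8: insert uyc at [0, 5, 10] -> counters=[4,0,0,0,0,1,0,0,0,0,4,0,0,0,0,0,0,0,0,0,0,0,3,0,0]
Step 9: insert y at [2, 6, 10] -> counters=[4,0,1,0,0,1,1,0,0,0,5,0,0,0,0,0,0,0,0,0,0,0,3,0,0]
Step 10: insert ju at [0, 10, 22] -> counters=[5,0,1,0,0,1,1,0,0,0,6,0,0,0,0,0,0,0,0,0,0,0,4,0,0]
Step 11: insert uyc at [0, 5, 10] -> counters=[6,0,1,0,0,2,1,0,0,0,7,0,0,0,0,0,0,0,0,0,0,0,4,0,0]
Final counters=[6,0,1,0,0,2,1,0,0,0,7,0,0,0,0,0,0,0,0,0,0,0,4,0,0] -> counters[5]=2

Answer: 2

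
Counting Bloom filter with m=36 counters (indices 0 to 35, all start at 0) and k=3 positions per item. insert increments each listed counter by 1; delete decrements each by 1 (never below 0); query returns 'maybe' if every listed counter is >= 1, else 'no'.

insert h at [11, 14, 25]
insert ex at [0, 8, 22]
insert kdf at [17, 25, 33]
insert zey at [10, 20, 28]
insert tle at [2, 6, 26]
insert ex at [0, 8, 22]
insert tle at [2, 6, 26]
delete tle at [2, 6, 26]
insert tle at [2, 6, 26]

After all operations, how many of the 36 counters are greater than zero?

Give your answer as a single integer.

Step 1: insert h at [11, 14, 25] -> counters=[0,0,0,0,0,0,0,0,0,0,0,1,0,0,1,0,0,0,0,0,0,0,0,0,0,1,0,0,0,0,0,0,0,0,0,0]
Step 2: insert ex at [0, 8, 22] -> counters=[1,0,0,0,0,0,0,0,1,0,0,1,0,0,1,0,0,0,0,0,0,0,1,0,0,1,0,0,0,0,0,0,0,0,0,0]
Step 3: insert kdf at [17, 25, 33] -> counters=[1,0,0,0,0,0,0,0,1,0,0,1,0,0,1,0,0,1,0,0,0,0,1,0,0,2,0,0,0,0,0,0,0,1,0,0]
Step 4: insert zey at [10, 20, 28] -> counters=[1,0,0,0,0,0,0,0,1,0,1,1,0,0,1,0,0,1,0,0,1,0,1,0,0,2,0,0,1,0,0,0,0,1,0,0]
Step 5: insert tle at [2, 6, 26] -> counters=[1,0,1,0,0,0,1,0,1,0,1,1,0,0,1,0,0,1,0,0,1,0,1,0,0,2,1,0,1,0,0,0,0,1,0,0]
Step 6: insert ex at [0, 8, 22] -> counters=[2,0,1,0,0,0,1,0,2,0,1,1,0,0,1,0,0,1,0,0,1,0,2,0,0,2,1,0,1,0,0,0,0,1,0,0]
Step 7: insert tle at [2, 6, 26] -> counters=[2,0,2,0,0,0,2,0,2,0,1,1,0,0,1,0,0,1,0,0,1,0,2,0,0,2,2,0,1,0,0,0,0,1,0,0]
Step 8: delete tle at [2, 6, 26] -> counters=[2,0,1,0,0,0,1,0,2,0,1,1,0,0,1,0,0,1,0,0,1,0,2,0,0,2,1,0,1,0,0,0,0,1,0,0]
Step 9: insert tle at [2, 6, 26] -> counters=[2,0,2,0,0,0,2,0,2,0,1,1,0,0,1,0,0,1,0,0,1,0,2,0,0,2,2,0,1,0,0,0,0,1,0,0]
Final counters=[2,0,2,0,0,0,2,0,2,0,1,1,0,0,1,0,0,1,0,0,1,0,2,0,0,2,2,0,1,0,0,0,0,1,0,0] -> 14 nonzero

Answer: 14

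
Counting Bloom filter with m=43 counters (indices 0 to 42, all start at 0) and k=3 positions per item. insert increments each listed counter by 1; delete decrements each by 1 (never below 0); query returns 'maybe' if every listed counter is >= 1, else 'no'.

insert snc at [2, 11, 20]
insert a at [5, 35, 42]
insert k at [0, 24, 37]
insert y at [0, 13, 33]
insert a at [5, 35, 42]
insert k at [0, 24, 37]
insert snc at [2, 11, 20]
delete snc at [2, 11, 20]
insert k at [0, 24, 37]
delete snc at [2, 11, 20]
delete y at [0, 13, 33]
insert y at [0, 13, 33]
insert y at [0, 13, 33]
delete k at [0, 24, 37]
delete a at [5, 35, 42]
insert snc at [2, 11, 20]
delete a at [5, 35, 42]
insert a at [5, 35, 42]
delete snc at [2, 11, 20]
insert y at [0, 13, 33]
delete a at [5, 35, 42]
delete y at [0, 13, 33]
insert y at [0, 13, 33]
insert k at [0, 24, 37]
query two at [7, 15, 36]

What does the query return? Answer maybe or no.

Answer: no

Derivation:
Step 1: insert snc at [2, 11, 20] -> counters=[0,0,1,0,0,0,0,0,0,0,0,1,0,0,0,0,0,0,0,0,1,0,0,0,0,0,0,0,0,0,0,0,0,0,0,0,0,0,0,0,0,0,0]
Step 2: insert a at [5, 35, 42] -> counters=[0,0,1,0,0,1,0,0,0,0,0,1,0,0,0,0,0,0,0,0,1,0,0,0,0,0,0,0,0,0,0,0,0,0,0,1,0,0,0,0,0,0,1]
Step 3: insert k at [0, 24, 37] -> counters=[1,0,1,0,0,1,0,0,0,0,0,1,0,0,0,0,0,0,0,0,1,0,0,0,1,0,0,0,0,0,0,0,0,0,0,1,0,1,0,0,0,0,1]
Step 4: insert y at [0, 13, 33] -> counters=[2,0,1,0,0,1,0,0,0,0,0,1,0,1,0,0,0,0,0,0,1,0,0,0,1,0,0,0,0,0,0,0,0,1,0,1,0,1,0,0,0,0,1]
Step 5: insert a at [5, 35, 42] -> counters=[2,0,1,0,0,2,0,0,0,0,0,1,0,1,0,0,0,0,0,0,1,0,0,0,1,0,0,0,0,0,0,0,0,1,0,2,0,1,0,0,0,0,2]
Step 6: insert k at [0, 24, 37] -> counters=[3,0,1,0,0,2,0,0,0,0,0,1,0,1,0,0,0,0,0,0,1,0,0,0,2,0,0,0,0,0,0,0,0,1,0,2,0,2,0,0,0,0,2]
Step 7: insert snc at [2, 11, 20] -> counters=[3,0,2,0,0,2,0,0,0,0,0,2,0,1,0,0,0,0,0,0,2,0,0,0,2,0,0,0,0,0,0,0,0,1,0,2,0,2,0,0,0,0,2]
Step 8: delete snc at [2, 11, 20] -> counters=[3,0,1,0,0,2,0,0,0,0,0,1,0,1,0,0,0,0,0,0,1,0,0,0,2,0,0,0,0,0,0,0,0,1,0,2,0,2,0,0,0,0,2]
Step 9: insert k at [0, 24, 37] -> counters=[4,0,1,0,0,2,0,0,0,0,0,1,0,1,0,0,0,0,0,0,1,0,0,0,3,0,0,0,0,0,0,0,0,1,0,2,0,3,0,0,0,0,2]
Step 10: delete snc at [2, 11, 20] -> counters=[4,0,0,0,0,2,0,0,0,0,0,0,0,1,0,0,0,0,0,0,0,0,0,0,3,0,0,0,0,0,0,0,0,1,0,2,0,3,0,0,0,0,2]
Step 11: delete y at [0, 13, 33] -> counters=[3,0,0,0,0,2,0,0,0,0,0,0,0,0,0,0,0,0,0,0,0,0,0,0,3,0,0,0,0,0,0,0,0,0,0,2,0,3,0,0,0,0,2]
Step 12: insert y at [0, 13, 33] -> counters=[4,0,0,0,0,2,0,0,0,0,0,0,0,1,0,0,0,0,0,0,0,0,0,0,3,0,0,0,0,0,0,0,0,1,0,2,0,3,0,0,0,0,2]
Step 13: insert y at [0, 13, 33] -> counters=[5,0,0,0,0,2,0,0,0,0,0,0,0,2,0,0,0,0,0,0,0,0,0,0,3,0,0,0,0,0,0,0,0,2,0,2,0,3,0,0,0,0,2]
Step 14: delete k at [0, 24, 37] -> counters=[4,0,0,0,0,2,0,0,0,0,0,0,0,2,0,0,0,0,0,0,0,0,0,0,2,0,0,0,0,0,0,0,0,2,0,2,0,2,0,0,0,0,2]
Step 15: delete a at [5, 35, 42] -> counters=[4,0,0,0,0,1,0,0,0,0,0,0,0,2,0,0,0,0,0,0,0,0,0,0,2,0,0,0,0,0,0,0,0,2,0,1,0,2,0,0,0,0,1]
Step 16: insert snc at [2, 11, 20] -> counters=[4,0,1,0,0,1,0,0,0,0,0,1,0,2,0,0,0,0,0,0,1,0,0,0,2,0,0,0,0,0,0,0,0,2,0,1,0,2,0,0,0,0,1]
Step 17: delete a at [5, 35, 42] -> counters=[4,0,1,0,0,0,0,0,0,0,0,1,0,2,0,0,0,0,0,0,1,0,0,0,2,0,0,0,0,0,0,0,0,2,0,0,0,2,0,0,0,0,0]
Step 18: insert a at [5, 35, 42] -> counters=[4,0,1,0,0,1,0,0,0,0,0,1,0,2,0,0,0,0,0,0,1,0,0,0,2,0,0,0,0,0,0,0,0,2,0,1,0,2,0,0,0,0,1]
Step 19: delete snc at [2, 11, 20] -> counters=[4,0,0,0,0,1,0,0,0,0,0,0,0,2,0,0,0,0,0,0,0,0,0,0,2,0,0,0,0,0,0,0,0,2,0,1,0,2,0,0,0,0,1]
Step 20: insert y at [0, 13, 33] -> counters=[5,0,0,0,0,1,0,0,0,0,0,0,0,3,0,0,0,0,0,0,0,0,0,0,2,0,0,0,0,0,0,0,0,3,0,1,0,2,0,0,0,0,1]
Step 21: delete a at [5, 35, 42] -> counters=[5,0,0,0,0,0,0,0,0,0,0,0,0,3,0,0,0,0,0,0,0,0,0,0,2,0,0,0,0,0,0,0,0,3,0,0,0,2,0,0,0,0,0]
Step 22: delete y at [0, 13, 33] -> counters=[4,0,0,0,0,0,0,0,0,0,0,0,0,2,0,0,0,0,0,0,0,0,0,0,2,0,0,0,0,0,0,0,0,2,0,0,0,2,0,0,0,0,0]
Step 23: insert y at [0, 13, 33] -> counters=[5,0,0,0,0,0,0,0,0,0,0,0,0,3,0,0,0,0,0,0,0,0,0,0,2,0,0,0,0,0,0,0,0,3,0,0,0,2,0,0,0,0,0]
Step 24: insert k at [0, 24, 37] -> counters=[6,0,0,0,0,0,0,0,0,0,0,0,0,3,0,0,0,0,0,0,0,0,0,0,3,0,0,0,0,0,0,0,0,3,0,0,0,3,0,0,0,0,0]
Query two: check counters[7]=0 counters[15]=0 counters[36]=0 -> no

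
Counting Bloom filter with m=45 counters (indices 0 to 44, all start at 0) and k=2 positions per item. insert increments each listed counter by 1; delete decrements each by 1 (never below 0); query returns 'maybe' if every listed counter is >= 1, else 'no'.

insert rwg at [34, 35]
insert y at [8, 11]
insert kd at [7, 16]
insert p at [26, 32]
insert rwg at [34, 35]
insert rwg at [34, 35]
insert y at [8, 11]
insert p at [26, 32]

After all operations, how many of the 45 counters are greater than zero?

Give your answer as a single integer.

Step 1: insert rwg at [34, 35] -> counters=[0,0,0,0,0,0,0,0,0,0,0,0,0,0,0,0,0,0,0,0,0,0,0,0,0,0,0,0,0,0,0,0,0,0,1,1,0,0,0,0,0,0,0,0,0]
Step 2: insert y at [8, 11] -> counters=[0,0,0,0,0,0,0,0,1,0,0,1,0,0,0,0,0,0,0,0,0,0,0,0,0,0,0,0,0,0,0,0,0,0,1,1,0,0,0,0,0,0,0,0,0]
Step 3: insert kd at [7, 16] -> counters=[0,0,0,0,0,0,0,1,1,0,0,1,0,0,0,0,1,0,0,0,0,0,0,0,0,0,0,0,0,0,0,0,0,0,1,1,0,0,0,0,0,0,0,0,0]
Step 4: insert p at [26, 32] -> counters=[0,0,0,0,0,0,0,1,1,0,0,1,0,0,0,0,1,0,0,0,0,0,0,0,0,0,1,0,0,0,0,0,1,0,1,1,0,0,0,0,0,0,0,0,0]
Step 5: insert rwg at [34, 35] -> counters=[0,0,0,0,0,0,0,1,1,0,0,1,0,0,0,0,1,0,0,0,0,0,0,0,0,0,1,0,0,0,0,0,1,0,2,2,0,0,0,0,0,0,0,0,0]
Step 6: insert rwg at [34, 35] -> counters=[0,0,0,0,0,0,0,1,1,0,0,1,0,0,0,0,1,0,0,0,0,0,0,0,0,0,1,0,0,0,0,0,1,0,3,3,0,0,0,0,0,0,0,0,0]
Step 7: insert y at [8, 11] -> counters=[0,0,0,0,0,0,0,1,2,0,0,2,0,0,0,0,1,0,0,0,0,0,0,0,0,0,1,0,0,0,0,0,1,0,3,3,0,0,0,0,0,0,0,0,0]
Step 8: insert p at [26, 32] -> counters=[0,0,0,0,0,0,0,1,2,0,0,2,0,0,0,0,1,0,0,0,0,0,0,0,0,0,2,0,0,0,0,0,2,0,3,3,0,0,0,0,0,0,0,0,0]
Final counters=[0,0,0,0,0,0,0,1,2,0,0,2,0,0,0,0,1,0,0,0,0,0,0,0,0,0,2,0,0,0,0,0,2,0,3,3,0,0,0,0,0,0,0,0,0] -> 8 nonzero

Answer: 8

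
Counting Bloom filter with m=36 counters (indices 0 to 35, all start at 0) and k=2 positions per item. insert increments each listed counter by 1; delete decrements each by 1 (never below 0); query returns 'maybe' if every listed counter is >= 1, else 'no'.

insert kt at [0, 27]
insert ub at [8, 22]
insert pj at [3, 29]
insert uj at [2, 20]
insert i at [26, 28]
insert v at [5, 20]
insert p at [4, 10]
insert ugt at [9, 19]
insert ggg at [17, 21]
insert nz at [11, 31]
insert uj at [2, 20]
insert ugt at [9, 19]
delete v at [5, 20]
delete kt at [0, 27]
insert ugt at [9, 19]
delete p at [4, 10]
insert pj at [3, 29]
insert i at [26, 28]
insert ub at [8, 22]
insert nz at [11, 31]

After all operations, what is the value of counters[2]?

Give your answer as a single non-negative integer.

Step 1: insert kt at [0, 27] -> counters=[1,0,0,0,0,0,0,0,0,0,0,0,0,0,0,0,0,0,0,0,0,0,0,0,0,0,0,1,0,0,0,0,0,0,0,0]
Step 2: insert ub at [8, 22] -> counters=[1,0,0,0,0,0,0,0,1,0,0,0,0,0,0,0,0,0,0,0,0,0,1,0,0,0,0,1,0,0,0,0,0,0,0,0]
Step 3: insert pj at [3, 29] -> counters=[1,0,0,1,0,0,0,0,1,0,0,0,0,0,0,0,0,0,0,0,0,0,1,0,0,0,0,1,0,1,0,0,0,0,0,0]
Step 4: insert uj at [2, 20] -> counters=[1,0,1,1,0,0,0,0,1,0,0,0,0,0,0,0,0,0,0,0,1,0,1,0,0,0,0,1,0,1,0,0,0,0,0,0]
Step 5: insert i at [26, 28] -> counters=[1,0,1,1,0,0,0,0,1,0,0,0,0,0,0,0,0,0,0,0,1,0,1,0,0,0,1,1,1,1,0,0,0,0,0,0]
Step 6: insert v at [5, 20] -> counters=[1,0,1,1,0,1,0,0,1,0,0,0,0,0,0,0,0,0,0,0,2,0,1,0,0,0,1,1,1,1,0,0,0,0,0,0]
Step 7: insert p at [4, 10] -> counters=[1,0,1,1,1,1,0,0,1,0,1,0,0,0,0,0,0,0,0,0,2,0,1,0,0,0,1,1,1,1,0,0,0,0,0,0]
Step 8: insert ugt at [9, 19] -> counters=[1,0,1,1,1,1,0,0,1,1,1,0,0,0,0,0,0,0,0,1,2,0,1,0,0,0,1,1,1,1,0,0,0,0,0,0]
Step 9: insert ggg at [17, 21] -> counters=[1,0,1,1,1,1,0,0,1,1,1,0,0,0,0,0,0,1,0,1,2,1,1,0,0,0,1,1,1,1,0,0,0,0,0,0]
Step 10: insert nz at [11, 31] -> counters=[1,0,1,1,1,1,0,0,1,1,1,1,0,0,0,0,0,1,0,1,2,1,1,0,0,0,1,1,1,1,0,1,0,0,0,0]
Step 11: insert uj at [2, 20] -> counters=[1,0,2,1,1,1,0,0,1,1,1,1,0,0,0,0,0,1,0,1,3,1,1,0,0,0,1,1,1,1,0,1,0,0,0,0]
Step 12: insert ugt at [9, 19] -> counters=[1,0,2,1,1,1,0,0,1,2,1,1,0,0,0,0,0,1,0,2,3,1,1,0,0,0,1,1,1,1,0,1,0,0,0,0]
Step 13: delete v at [5, 20] -> counters=[1,0,2,1,1,0,0,0,1,2,1,1,0,0,0,0,0,1,0,2,2,1,1,0,0,0,1,1,1,1,0,1,0,0,0,0]
Step 14: delete kt at [0, 27] -> counters=[0,0,2,1,1,0,0,0,1,2,1,1,0,0,0,0,0,1,0,2,2,1,1,0,0,0,1,0,1,1,0,1,0,0,0,0]
Step 15: insert ugt at [9, 19] -> counters=[0,0,2,1,1,0,0,0,1,3,1,1,0,0,0,0,0,1,0,3,2,1,1,0,0,0,1,0,1,1,0,1,0,0,0,0]
Step 16: delete p at [4, 10] -> counters=[0,0,2,1,0,0,0,0,1,3,0,1,0,0,0,0,0,1,0,3,2,1,1,0,0,0,1,0,1,1,0,1,0,0,0,0]
Step 17: insert pj at [3, 29] -> counters=[0,0,2,2,0,0,0,0,1,3,0,1,0,0,0,0,0,1,0,3,2,1,1,0,0,0,1,0,1,2,0,1,0,0,0,0]
Step 18: insert i at [26, 28] -> counters=[0,0,2,2,0,0,0,0,1,3,0,1,0,0,0,0,0,1,0,3,2,1,1,0,0,0,2,0,2,2,0,1,0,0,0,0]
Step 19: insert ub at [8, 22] -> counters=[0,0,2,2,0,0,0,0,2,3,0,1,0,0,0,0,0,1,0,3,2,1,2,0,0,0,2,0,2,2,0,1,0,0,0,0]
Step 20: insert nz at [11, 31] -> counters=[0,0,2,2,0,0,0,0,2,3,0,2,0,0,0,0,0,1,0,3,2,1,2,0,0,0,2,0,2,2,0,2,0,0,0,0]
Final counters=[0,0,2,2,0,0,0,0,2,3,0,2,0,0,0,0,0,1,0,3,2,1,2,0,0,0,2,0,2,2,0,2,0,0,0,0] -> counters[2]=2

Answer: 2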